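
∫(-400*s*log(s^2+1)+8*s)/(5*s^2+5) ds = 4*(1 - 25*log(s^2 + 1))*log(s^2 + 1)/5 + C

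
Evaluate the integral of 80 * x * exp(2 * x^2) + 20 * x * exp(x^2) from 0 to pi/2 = (-5 + 5*exp(pi^2/4))*(6 + 4*exp(pi^2/4))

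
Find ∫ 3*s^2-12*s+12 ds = s^3 - 6*s^2 + 12*s + C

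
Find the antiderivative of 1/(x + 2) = log(3*x/2 + 3) + C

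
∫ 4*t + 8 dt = 2*t^2 + 8*t + C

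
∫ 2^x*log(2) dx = 2^x + C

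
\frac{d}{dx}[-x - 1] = -1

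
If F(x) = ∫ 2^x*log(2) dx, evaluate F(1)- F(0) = 1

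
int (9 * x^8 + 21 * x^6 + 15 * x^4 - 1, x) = x^9 + 3*x^7 + 3*x^5 - x + C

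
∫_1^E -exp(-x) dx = -exp(-1) + exp(-E)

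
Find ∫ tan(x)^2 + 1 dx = tan(x) + C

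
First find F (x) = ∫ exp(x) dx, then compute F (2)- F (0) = -1 + exp(2)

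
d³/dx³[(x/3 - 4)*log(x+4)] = (-x - 36)/(3*x^3 + 36*x^2 + 144*x + 192)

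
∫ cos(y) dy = sin(y) + C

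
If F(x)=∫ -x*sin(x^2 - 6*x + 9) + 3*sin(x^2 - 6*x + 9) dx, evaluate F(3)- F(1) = 1/2 - cos(4)/2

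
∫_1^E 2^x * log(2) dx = -2 + 2^E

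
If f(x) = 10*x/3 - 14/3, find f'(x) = 10/3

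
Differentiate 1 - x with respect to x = -1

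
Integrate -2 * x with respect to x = -x^2 + C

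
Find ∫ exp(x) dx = exp(x) + C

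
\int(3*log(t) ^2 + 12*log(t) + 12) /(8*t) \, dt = (log(t) + 2)^3/8 + C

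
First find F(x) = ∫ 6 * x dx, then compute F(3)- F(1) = 24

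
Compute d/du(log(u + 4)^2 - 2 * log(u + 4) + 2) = (2*log(u + 4) - 2)/(u + 4)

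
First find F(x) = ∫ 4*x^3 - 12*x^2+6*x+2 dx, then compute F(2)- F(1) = -2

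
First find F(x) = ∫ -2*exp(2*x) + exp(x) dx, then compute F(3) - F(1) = -(-1 + exp(3))^2 - exp(3) + E + (-1 + E)^2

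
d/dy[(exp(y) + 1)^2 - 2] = 2*exp(2*y) + 2*exp(y)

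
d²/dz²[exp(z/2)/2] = exp(z/2)/8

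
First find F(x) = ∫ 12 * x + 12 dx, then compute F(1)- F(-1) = 24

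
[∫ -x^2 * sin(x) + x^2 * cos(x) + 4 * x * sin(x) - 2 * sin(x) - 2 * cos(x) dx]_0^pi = 1 - (-1 + pi)^2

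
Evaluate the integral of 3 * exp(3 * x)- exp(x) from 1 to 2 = -(E - exp(-1))*exp(2) + (-exp(-2) + exp(2))*exp(4)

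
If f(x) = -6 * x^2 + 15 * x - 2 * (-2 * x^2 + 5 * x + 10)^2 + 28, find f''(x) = -96*x^2 + 240*x + 48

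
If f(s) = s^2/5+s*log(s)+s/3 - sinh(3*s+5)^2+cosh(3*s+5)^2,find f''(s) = (2*s + 5)/(5*s)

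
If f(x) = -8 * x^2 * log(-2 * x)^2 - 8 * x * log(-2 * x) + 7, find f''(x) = (-16*x*log(-x)^2 - 48*x*log(-x) - 32*x*log(2)*log(-x) - 48*x*log(2) - 16*x - 16*x*log(2)^2 - 8)/x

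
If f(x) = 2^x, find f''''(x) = 2^x*log(2)^4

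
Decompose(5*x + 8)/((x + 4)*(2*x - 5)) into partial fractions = 41/(13*(2*x - 5)) + 12/(13*(x + 4))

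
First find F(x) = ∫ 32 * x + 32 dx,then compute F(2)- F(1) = 80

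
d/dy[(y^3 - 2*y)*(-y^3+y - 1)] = -6*y^5 + 12*y^3 - 3*y^2 - 4*y + 2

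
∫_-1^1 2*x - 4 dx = -8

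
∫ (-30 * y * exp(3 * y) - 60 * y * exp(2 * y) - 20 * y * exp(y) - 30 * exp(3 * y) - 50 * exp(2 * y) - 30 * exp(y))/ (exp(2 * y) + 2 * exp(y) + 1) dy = -10*(y*exp(y) + 1)*(3*exp(y) + 2)/(exp(y) + 1) + C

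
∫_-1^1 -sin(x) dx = 0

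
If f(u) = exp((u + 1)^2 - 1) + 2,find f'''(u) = 8*u^3*exp(u^2 + 2*u) + 24*u^2*exp(u^2 + 2*u) + 36*u*exp(u^2 + 2*u) + 20*exp(u^2 + 2*u)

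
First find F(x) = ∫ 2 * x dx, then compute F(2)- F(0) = 4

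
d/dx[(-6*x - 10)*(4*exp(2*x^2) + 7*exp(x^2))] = -96*x^2*exp(2*x^2) - 84*x^2*exp(x^2) - 160*x*exp(2*x^2) - 140*x*exp(x^2) - 24*exp(2*x^2) - 42*exp(x^2)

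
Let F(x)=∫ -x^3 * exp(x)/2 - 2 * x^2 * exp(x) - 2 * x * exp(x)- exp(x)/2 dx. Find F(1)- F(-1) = -3*E/2 - 3*exp(-1)/2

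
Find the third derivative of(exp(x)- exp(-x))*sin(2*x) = (-11*exp(2*x)*sin(2*x) - 2*exp(2*x)*cos(2*x) - 11*sin(2*x) + 2*cos(2*x))*exp(-x)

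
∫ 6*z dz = 3*z^2 + C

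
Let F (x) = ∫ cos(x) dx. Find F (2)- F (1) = -sin(1) + sin(2)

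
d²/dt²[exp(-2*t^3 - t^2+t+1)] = (36*t^4 + 24*t^3 - 8*t^2 - 16*t - 1)*exp(-2*t^3 - t^2 + t + 1)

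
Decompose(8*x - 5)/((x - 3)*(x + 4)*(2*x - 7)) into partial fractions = 92/(15*(2*x - 7)) - 37/(105*(x + 4)) - 19/(7*(x - 3))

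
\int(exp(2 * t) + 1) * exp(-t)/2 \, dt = sinh(t) + C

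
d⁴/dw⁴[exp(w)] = exp(w)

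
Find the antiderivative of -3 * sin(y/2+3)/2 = 3*cos(y/2 + 3) + C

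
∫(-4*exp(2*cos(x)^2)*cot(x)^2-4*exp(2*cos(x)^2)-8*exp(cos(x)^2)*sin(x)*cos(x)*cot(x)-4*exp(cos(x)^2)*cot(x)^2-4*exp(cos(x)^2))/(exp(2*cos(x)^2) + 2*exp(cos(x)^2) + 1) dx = 4*E/((exp(sin(x)^2) + E)*tan(x)) + C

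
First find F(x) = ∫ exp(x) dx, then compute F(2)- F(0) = -1 + exp(2)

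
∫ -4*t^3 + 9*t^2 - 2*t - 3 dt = -t^4 + 3*t^3 - t^2 - 3*t + C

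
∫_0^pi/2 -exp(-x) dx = -1 + exp(-pi/2)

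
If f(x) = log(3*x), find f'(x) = 1/x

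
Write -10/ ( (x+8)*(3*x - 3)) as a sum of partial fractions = 10/(27*(x + 8)) - 10/(27*(x - 1))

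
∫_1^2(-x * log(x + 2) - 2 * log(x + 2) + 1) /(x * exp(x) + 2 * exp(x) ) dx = -exp(-1)*log(3) + exp(-2)*log(4)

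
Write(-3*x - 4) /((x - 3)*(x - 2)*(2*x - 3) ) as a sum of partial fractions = -34/(3*(2*x - 3)) + 10/(x - 2) - 13/(3*(x - 3))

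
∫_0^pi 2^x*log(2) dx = -1 + 2^pi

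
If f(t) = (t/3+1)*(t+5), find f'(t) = 2*t/3 + 8/3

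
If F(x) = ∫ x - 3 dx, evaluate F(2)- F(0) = -4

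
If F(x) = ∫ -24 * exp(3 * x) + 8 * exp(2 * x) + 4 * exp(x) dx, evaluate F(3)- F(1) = -8*exp(9) - 4*exp(2) - 4*E + 12*exp(3) + 4*exp(6)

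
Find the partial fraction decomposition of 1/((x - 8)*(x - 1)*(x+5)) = 1/(78*(x + 5)) - 1/(42*(x - 1)) + 1/(91*(x - 8))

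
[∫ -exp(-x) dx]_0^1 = -1 + exp(-1)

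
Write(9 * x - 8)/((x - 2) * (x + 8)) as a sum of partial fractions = 8/(x + 8) + 1/(x - 2)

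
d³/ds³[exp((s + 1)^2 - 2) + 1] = 8*s^3*exp(s^2 + 2*s - 1) + 24*s^2*exp(s^2 + 2*s - 1) + 36*s*exp(s^2 + 2*s - 1) + 20*exp(s^2 + 2*s - 1)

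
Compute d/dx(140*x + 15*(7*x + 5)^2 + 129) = 1470*x + 1190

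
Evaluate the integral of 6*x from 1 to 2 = 9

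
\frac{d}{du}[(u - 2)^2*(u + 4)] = 3*u^2 - 12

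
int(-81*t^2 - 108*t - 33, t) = -27*t^3 - 54*t^2 - 33*t + C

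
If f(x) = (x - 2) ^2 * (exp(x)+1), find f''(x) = x^2*exp(x) - 2*exp(x) + 2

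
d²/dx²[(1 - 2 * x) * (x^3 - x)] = -24*x^2 + 6*x + 4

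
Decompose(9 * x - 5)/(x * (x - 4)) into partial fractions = 31/(4*(x - 4)) + 5/(4*x)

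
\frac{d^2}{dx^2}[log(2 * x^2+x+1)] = (-8*x^2 - 4*x + 3)/(4*x^4 + 4*x^3 + 5*x^2 + 2*x + 1)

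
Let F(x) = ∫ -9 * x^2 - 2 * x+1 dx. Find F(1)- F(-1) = -4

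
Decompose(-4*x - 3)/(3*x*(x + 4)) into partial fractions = -13/(12*(x + 4)) - 1/(4*x)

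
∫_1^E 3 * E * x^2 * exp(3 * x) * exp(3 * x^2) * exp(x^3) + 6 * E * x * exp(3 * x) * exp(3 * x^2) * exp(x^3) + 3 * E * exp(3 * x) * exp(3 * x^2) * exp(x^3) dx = -exp(8) + exp((1 + E)^3)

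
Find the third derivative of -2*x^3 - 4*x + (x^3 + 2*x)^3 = 504*x^6 + 1260*x^4 + 720*x^2 + 36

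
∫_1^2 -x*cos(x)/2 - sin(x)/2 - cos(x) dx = -2*sin(2) + 3*sin(1)/2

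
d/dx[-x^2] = -2*x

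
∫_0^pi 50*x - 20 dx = -4 + (-2 + 5*pi)^2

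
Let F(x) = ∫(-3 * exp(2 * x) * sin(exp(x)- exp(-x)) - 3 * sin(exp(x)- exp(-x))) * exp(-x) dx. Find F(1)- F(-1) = 0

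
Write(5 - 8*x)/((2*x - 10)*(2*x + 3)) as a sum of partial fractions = -17/(13*(2*x + 3)) - 35/(26*(x - 5))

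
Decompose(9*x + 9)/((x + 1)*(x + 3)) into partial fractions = 9/(x + 3)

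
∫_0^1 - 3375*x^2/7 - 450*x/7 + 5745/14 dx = 435/2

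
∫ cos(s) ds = sin(s) + C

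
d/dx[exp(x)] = exp(x)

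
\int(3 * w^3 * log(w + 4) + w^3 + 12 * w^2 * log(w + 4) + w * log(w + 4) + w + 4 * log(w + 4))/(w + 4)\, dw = w*(w^2 + 1)*log(w + 4) + C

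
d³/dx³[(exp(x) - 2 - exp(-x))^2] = (8*exp(4*x) - 4*exp(3*x) - 4*exp(x) - 8)*exp(-2*x)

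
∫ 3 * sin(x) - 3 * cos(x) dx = -3*sqrt(2)*sin(x + pi/4) + C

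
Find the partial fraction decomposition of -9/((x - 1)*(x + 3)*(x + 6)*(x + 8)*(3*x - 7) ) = -729/(49600*(3*x - 7)) - 1/(310*(x + 8)) + 3/(350*(x + 6)) - 3/(320*(x + 3)) + 1/(112*(x - 1))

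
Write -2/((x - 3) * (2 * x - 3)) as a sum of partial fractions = 4/(3*(2*x - 3)) - 2/(3*(x - 3))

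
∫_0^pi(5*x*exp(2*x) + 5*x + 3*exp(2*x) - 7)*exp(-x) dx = (-2 + 5*pi)*(-exp(-pi) + exp(pi))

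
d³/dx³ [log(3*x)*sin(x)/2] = (-x^3*log(x)*cos(x) - x^3*log(3)*cos(x) - 3*x^2*sin(x) - 3*x*cos(x) + 2*sin(x))/(2*x^3)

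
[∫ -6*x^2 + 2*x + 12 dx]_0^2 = 12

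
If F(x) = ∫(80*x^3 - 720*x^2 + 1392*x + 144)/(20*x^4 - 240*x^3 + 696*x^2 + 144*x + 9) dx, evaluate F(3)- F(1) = -log(3145/9) + log(1025)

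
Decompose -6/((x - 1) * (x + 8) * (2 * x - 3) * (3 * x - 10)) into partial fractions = -81/(1309*(3*x - 10)) + 48/(209*(2*x - 3)) + 1/(969*(x + 8)) - 2/(21*(x - 1))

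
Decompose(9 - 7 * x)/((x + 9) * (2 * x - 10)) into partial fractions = -18/(7*(x + 9)) - 13/(14*(x - 5))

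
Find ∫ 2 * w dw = w^2 + C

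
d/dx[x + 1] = 1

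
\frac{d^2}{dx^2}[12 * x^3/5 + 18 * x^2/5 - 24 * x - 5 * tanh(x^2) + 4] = 40*x^2*sinh(x^2)/cosh(x^2)^3 + 72*x/5 + 36/5 - 10/cosh(x^2)^2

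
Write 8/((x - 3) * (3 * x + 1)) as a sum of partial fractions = -12/(5*(3*x + 1)) + 4/(5*(x - 3))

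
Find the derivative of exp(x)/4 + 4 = exp(x)/4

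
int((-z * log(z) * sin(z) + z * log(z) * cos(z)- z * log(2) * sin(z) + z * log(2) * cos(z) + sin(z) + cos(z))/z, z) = sqrt(2)*log(2*z)*sin(z + pi/4) + C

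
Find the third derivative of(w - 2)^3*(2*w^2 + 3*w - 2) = 120*w^2 - 216*w + 24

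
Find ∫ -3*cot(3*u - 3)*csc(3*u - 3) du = csc(3*u - 3) + C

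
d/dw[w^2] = 2*w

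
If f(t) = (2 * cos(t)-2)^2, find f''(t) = 8*cos(t) - 8*cos(2*t)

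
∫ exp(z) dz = exp(z) + C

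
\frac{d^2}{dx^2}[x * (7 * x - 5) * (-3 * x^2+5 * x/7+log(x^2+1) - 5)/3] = (-1764*x^6 + 840*x^5 + 98*x^4*log(x^2 + 1) - 3774*x^4 + 1610*x^3 + 196*x^2*log(x^2 + 1) - 2354*x^2 + 630*x + 98*log(x^2 + 1) - 540)/(21*x^4 + 42*x^2 + 21)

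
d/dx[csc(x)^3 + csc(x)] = -(1 + 3/sin(x)^2)*cos(x)/sin(x)^2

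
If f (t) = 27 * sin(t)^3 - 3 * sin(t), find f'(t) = -81*cos(t)^3 + 78*cos(t)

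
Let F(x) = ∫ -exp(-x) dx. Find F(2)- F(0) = -1 + exp(-2)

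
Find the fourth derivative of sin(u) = sin(u)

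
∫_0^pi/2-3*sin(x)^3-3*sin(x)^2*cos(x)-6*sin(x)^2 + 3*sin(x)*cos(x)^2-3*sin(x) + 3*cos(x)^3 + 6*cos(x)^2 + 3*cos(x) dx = 0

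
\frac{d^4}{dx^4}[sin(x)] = sin(x)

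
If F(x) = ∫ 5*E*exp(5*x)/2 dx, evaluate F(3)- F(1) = -exp(6)/2 + exp(16)/2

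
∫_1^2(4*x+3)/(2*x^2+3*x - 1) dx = -log(4) + log(13)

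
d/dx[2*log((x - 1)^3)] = 6/(x - 1)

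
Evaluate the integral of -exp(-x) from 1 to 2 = -exp(-1) + exp(-2)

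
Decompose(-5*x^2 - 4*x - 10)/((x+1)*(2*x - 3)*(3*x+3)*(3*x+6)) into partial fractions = -218/(1575*(2*x - 3)) + 22/(63*(x + 2)) - 7/(25*(x + 1)) + 11/(45*(x + 1)^2)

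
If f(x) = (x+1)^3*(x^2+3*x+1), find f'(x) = 5*x^4 + 24*x^3 + 39*x^2 + 26*x + 6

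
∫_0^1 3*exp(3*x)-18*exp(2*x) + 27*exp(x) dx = (-3 + E)^3 + 8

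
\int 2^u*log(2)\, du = 2^u + C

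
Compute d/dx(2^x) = 2^x*log(2)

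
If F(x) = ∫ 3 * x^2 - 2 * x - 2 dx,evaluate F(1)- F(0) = -2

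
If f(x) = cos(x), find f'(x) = -sin(x)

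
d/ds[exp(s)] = exp(s)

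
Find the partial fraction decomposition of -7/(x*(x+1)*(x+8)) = -1/(8*(x + 8)) + 1/(x + 1) - 7/(8*x)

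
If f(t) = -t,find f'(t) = -1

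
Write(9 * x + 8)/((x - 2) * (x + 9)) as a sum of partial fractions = 73/(11*(x + 9)) + 26/(11*(x - 2))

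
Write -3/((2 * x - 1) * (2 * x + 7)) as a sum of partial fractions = 3/(8*(2*x + 7)) - 3/(8*(2*x - 1))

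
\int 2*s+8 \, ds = s^2 + 8*s + C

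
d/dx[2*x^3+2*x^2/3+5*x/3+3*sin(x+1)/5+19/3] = 6*x^2 + 4*x/3 + 3*cos(x + 1)/5 + 5/3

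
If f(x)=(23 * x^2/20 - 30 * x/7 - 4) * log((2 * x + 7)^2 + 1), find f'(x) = (322*x^3*log(4*x^2 + 28*x + 50) + 322*x^3 + 1654*x^2*log(4*x^2 + 28*x + 50) - 73*x^2 - 175*x*log(4*x^2 + 28*x + 50) - 5320*x - 7500*log(4*x^2 + 28*x + 50) - 3920)/(140*x^2 + 980*x + 1750)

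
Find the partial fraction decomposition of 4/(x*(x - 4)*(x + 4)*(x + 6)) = -1/(30*(x + 6)) + 1/(16*(x + 4)) + 1/(80*(x - 4)) - 1/(24*x)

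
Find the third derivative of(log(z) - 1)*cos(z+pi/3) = (z^3*log(z)*sin(z + pi/3) - z^3*sin(z + pi/3) - 3*z^2*cos(z + pi/3) + 3*z*sin(z + pi/3) + 2*cos(z + pi/3))/z^3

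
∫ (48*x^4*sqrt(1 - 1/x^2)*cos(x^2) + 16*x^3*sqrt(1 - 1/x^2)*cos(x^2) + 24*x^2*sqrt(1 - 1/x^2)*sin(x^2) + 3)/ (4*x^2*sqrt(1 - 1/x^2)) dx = (6*x + 2)*sin(x^2) + 3*asec(x)/4 + C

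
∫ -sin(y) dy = cos(y) + C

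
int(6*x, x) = 3*x^2 + C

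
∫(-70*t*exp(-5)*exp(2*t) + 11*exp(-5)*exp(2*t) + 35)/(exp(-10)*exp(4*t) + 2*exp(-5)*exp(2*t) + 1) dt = (35*t + 12)/(exp(2*t - 5) + 1) + C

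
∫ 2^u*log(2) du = 2^u + C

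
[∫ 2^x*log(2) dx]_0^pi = -1 + 2^pi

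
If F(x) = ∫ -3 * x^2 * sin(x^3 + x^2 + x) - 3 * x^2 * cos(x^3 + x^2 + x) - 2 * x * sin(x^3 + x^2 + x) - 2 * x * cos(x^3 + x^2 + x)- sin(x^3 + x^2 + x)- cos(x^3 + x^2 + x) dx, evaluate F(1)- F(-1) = cos(3) - sin(1) - cos(1) - sin(3)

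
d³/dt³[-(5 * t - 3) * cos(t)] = -5*t*sin(t) + 3*sin(t) + 15*cos(t)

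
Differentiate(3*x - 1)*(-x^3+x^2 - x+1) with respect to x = -12*x^3 + 12*x^2 - 8*x + 4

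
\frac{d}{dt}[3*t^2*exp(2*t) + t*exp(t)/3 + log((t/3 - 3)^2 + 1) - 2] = (18*t^4*exp(2*t) - 306*t^3*exp(2*t) + t^3*exp(t) + 1296*t^2*exp(2*t) - 17*t^2*exp(t) + 1620*t*exp(2*t) + 72*t*exp(t) + 6*t + 90*exp(t) - 54)/(3*t^2 - 54*t + 270)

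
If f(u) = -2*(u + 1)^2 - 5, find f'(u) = -4*u - 4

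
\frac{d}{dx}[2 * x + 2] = 2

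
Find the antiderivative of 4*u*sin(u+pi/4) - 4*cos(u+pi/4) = -4*u*cos(u + pi/4) + C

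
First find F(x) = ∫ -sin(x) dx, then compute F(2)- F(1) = -cos(1) + cos(2)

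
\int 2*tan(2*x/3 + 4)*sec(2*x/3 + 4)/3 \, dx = sec(2*x/3 + 4) + C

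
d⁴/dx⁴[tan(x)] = 24*tan(x)^5 + 40*tan(x)^3 + 16*tan(x)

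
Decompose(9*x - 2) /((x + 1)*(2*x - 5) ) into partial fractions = 41/(7*(2*x - 5)) + 11/(7*(x + 1))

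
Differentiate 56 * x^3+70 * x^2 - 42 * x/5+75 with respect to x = 168*x^2 + 140*x - 42/5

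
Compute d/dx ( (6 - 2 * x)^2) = 8*x - 24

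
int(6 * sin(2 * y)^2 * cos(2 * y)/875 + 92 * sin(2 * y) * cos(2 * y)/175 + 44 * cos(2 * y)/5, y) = (sin(2*y)^2 + 115*sin(2*y) + 3850)*sin(2*y)/875 + C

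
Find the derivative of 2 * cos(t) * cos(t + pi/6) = -2*sin(2*t + pi/6)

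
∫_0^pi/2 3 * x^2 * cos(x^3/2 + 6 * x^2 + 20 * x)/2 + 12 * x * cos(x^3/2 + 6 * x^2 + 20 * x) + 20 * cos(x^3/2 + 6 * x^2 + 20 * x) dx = sin(pi^2*(pi + 24)/16)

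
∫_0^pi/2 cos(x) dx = 1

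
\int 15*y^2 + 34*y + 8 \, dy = 5*y^3 + 17*y^2 + 8*y + C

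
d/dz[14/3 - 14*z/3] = -14/3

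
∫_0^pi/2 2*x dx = pi^2/4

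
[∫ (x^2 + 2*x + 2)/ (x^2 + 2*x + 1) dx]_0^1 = 3/2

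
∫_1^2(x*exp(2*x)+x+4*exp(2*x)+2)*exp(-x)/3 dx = -4*E/3 - 5*exp(-2)/3 + 4*exp(-1)/3 + 5*exp(2)/3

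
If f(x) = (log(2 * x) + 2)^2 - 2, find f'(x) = (2*log(x) + 2*log(2) + 4)/x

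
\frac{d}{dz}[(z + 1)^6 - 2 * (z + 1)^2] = 6*z^5 + 30*z^4 + 60*z^3 + 60*z^2 + 26*z + 2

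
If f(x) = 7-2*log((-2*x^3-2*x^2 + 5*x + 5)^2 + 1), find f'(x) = (-48*x^5 - 80*x^4 + 128*x^3 + 240*x^2 - 20*x - 100)/(4*x^6 + 8*x^5 - 16*x^4 - 40*x^3 + 5*x^2 + 50*x + 26)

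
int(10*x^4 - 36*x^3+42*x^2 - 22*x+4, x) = 2*x^5 - 9*x^4 + 14*x^3 - 11*x^2 + 4*x + C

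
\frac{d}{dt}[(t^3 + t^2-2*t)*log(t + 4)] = (3*t^3*log(t + 4) + t^3 + 14*t^2*log(t + 4) + t^2 + 6*t*log(t + 4) - 2*t - 8*log(t + 4))/(t + 4)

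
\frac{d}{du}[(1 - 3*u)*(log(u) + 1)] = (-3*u*log(u) - 6*u + 1)/u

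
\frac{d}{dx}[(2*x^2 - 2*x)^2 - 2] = 16*x^3 - 24*x^2 + 8*x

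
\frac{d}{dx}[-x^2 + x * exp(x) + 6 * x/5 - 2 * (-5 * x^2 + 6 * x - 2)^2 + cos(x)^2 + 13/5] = -200*x^3 + 360*x^2 + x*exp(x) - 226*x + exp(x) - sin(2*x) + 246/5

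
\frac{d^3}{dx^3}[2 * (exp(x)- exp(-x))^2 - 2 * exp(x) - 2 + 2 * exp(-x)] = (16*exp(4*x) - 2*exp(3*x) - 2*exp(x) - 16)*exp(-2*x)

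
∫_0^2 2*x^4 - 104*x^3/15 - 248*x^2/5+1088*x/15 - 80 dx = -2432/15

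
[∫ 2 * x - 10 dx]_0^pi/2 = -25 + (5 - pi/2)^2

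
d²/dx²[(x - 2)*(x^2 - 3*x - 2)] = 6*x - 10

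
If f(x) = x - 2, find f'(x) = 1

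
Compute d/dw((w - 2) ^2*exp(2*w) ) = 2*w^2*exp(2*w) - 6*w*exp(2*w) + 4*exp(2*w)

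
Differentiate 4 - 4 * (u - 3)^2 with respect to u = 24 - 8*u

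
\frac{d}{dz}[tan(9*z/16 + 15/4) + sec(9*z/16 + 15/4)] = 9*tan(9*z/16 + 15/4)^2/16 + 9*tan(9*z/16 + 15/4)*sec(9*z/16 + 15/4)/16 + 9/16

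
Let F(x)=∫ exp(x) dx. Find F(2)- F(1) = -E + exp(2)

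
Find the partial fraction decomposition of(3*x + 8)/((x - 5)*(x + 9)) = 19/(14*(x + 9)) + 23/(14*(x - 5))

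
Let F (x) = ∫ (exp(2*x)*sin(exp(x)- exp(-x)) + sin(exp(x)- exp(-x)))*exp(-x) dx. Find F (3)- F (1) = cos(E - exp(-1)) - cos(-exp(3) + exp(-3))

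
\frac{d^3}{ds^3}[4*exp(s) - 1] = 4*exp(s)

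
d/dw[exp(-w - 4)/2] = -exp(-w - 4)/2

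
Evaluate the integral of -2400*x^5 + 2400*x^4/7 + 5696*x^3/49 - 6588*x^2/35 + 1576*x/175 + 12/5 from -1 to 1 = 576/35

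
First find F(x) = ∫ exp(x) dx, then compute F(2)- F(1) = -E + exp(2)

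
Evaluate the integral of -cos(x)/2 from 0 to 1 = -sin(1)/2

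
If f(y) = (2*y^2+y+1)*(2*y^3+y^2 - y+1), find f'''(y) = 240*y^2 + 96*y + 6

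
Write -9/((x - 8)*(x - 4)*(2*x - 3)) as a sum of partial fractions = -36/(65*(2*x - 3)) + 9/(20*(x - 4)) - 9/(52*(x - 8))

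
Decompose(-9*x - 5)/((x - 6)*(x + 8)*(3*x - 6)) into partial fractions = 67/(420*(x + 8)) + 23/(120*(x - 2)) - 59/(168*(x - 6))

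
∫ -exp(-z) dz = exp(-z) + C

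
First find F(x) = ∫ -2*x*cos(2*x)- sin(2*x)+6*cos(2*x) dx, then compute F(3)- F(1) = -2*sin(2)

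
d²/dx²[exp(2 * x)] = 4*exp(2*x)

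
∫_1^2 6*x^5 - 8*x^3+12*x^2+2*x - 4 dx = 60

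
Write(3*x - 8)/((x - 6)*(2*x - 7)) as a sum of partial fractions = -1/(2*x - 7) + 2/(x - 6)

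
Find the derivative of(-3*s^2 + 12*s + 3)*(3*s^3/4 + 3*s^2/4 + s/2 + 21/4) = -45*s^4/4 + 27*s^3 + 117*s^2/4 - 15*s + 129/2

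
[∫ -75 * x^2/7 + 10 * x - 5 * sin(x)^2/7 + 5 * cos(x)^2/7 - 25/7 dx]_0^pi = -25*pi^3/7 - 25*pi/7 + 5*pi^2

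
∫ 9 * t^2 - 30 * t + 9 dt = 3*t^3 - 15*t^2 + 9*t + C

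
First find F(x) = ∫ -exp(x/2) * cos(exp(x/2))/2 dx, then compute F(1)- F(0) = -sin(exp(1/2)) + sin(1)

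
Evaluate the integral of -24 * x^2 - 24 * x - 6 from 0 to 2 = -124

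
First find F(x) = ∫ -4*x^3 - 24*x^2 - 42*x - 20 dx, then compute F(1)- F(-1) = -56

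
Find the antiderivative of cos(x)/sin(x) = log(2*sin(x)) + C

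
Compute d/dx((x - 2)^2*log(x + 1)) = (2*x^2*log(x + 1) + x^2 - 2*x*log(x + 1) - 4*x - 4*log(x + 1) + 4)/(x + 1)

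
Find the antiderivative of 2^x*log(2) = 2^x + C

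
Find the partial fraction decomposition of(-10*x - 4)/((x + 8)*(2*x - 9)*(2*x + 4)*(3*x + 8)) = 153/(688*(3*x + 8)) - 196/(13975*(2*x - 9)) - 19/(1200*(x + 8)) - 2/(39*(x + 2))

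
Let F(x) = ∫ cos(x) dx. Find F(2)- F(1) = -sin(1) + sin(2)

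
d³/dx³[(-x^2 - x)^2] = 24*x + 12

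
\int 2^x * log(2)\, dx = 2^x + C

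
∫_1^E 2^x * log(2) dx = -2 + 2^E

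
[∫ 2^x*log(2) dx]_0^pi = -1 + 2^pi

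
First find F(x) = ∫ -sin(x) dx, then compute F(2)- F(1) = -cos(1) + cos(2)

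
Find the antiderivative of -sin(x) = cos(x) + C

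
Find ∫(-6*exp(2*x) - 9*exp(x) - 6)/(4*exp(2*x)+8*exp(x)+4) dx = 3*(-(2*x - 5)*(exp(x) + 1) + exp(x))/(4*(exp(x) + 1)) + C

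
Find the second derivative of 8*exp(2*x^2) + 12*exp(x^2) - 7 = 128*x^2*exp(2*x^2) + 48*x^2*exp(x^2) + 32*exp(2*x^2) + 24*exp(x^2)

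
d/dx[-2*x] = -2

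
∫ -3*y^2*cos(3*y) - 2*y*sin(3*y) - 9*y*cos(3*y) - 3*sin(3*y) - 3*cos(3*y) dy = (-y^2 - 3*y - 1)*sin(3*y) + C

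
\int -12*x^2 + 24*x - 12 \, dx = -4*x^3 + 12*x^2 - 12*x + C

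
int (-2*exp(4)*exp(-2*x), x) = exp(4 - 2*x) + C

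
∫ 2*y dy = y^2 + C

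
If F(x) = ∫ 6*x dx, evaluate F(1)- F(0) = 3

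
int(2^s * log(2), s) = 2^s + C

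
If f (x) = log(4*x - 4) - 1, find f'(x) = 1/(x - 1)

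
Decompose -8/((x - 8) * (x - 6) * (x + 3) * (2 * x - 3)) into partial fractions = -64/(1053*(2*x - 3)) + 8/(891*(x + 3)) + 4/(81*(x - 6)) - 4/(143*(x - 8))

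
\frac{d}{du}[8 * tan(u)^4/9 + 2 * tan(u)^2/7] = 4*(56*tan(u)^4 + 65*tan(u)^2 + 9)*tan(u)/63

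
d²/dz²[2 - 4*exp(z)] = -4*exp(z)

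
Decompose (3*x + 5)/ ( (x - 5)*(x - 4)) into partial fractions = -17/(x - 4) + 20/(x - 5)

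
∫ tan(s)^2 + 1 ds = tan(s) + C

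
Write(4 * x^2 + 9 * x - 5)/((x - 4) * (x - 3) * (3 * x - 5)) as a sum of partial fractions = 95/(14*(3*x - 5)) - 29/(2*(x - 3)) + 95/(7*(x - 4))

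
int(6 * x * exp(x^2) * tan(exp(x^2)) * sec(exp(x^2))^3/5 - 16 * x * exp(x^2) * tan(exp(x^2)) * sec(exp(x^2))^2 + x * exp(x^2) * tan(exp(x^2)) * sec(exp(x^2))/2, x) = (4*sec(exp(x^2))^2 - 80*sec(exp(x^2)) + 5)*sec(exp(x^2))/20 + C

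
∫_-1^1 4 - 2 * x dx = 8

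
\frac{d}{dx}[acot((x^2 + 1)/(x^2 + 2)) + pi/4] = -2*x/(2*x^4 + 6*x^2 + 5)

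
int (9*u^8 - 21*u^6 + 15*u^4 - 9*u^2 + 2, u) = u^9 - 3*u^7 + 3*u^5 - 3*u^3 + 2*u + C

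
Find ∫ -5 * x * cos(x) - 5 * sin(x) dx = -5*x*sin(x) + C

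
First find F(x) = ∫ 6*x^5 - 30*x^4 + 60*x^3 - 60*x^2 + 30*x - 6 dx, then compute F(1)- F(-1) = -64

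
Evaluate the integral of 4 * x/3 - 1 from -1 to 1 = -2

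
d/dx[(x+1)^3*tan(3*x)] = 3*(x + 1)^2*(x/cos(3*x)^2 + tan(3*x) + cos(3*x)^(-2))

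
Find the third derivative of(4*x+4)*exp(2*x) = 32*x*exp(2*x) + 80*exp(2*x)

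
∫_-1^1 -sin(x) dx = 0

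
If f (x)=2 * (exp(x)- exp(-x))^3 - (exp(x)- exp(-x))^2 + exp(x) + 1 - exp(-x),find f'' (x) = (18*exp(6*x) - 4*exp(5*x) - 5*exp(4*x) + 5*exp(2*x) - 4*exp(x) - 18)*exp(-3*x)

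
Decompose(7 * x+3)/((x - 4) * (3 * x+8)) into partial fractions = 47/(20*(3*x + 8)) + 31/(20*(x - 4))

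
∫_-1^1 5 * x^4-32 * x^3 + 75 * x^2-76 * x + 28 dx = 108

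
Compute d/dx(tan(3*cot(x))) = -3/(sin(x)^2*cos(3/tan(x))^2)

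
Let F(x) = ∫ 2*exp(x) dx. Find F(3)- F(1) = -2*E + 2*exp(3)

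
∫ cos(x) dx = sin(x) + C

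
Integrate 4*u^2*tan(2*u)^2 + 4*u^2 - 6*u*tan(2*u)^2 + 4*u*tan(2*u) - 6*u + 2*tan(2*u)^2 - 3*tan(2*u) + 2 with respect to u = (2*u^2 - 3*u + 1)*tan(2*u) + C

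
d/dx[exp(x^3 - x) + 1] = 3*x^2*exp(x^3 - x) - exp(x^3 - x)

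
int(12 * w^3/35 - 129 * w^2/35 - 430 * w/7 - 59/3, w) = 3*w^4/35 - 43*w^3/35 - 215*w^2/7 - 59*w/3 + C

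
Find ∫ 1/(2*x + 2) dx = log(x + 1)/2 + C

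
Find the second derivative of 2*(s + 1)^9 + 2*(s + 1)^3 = 144*s^7 + 1008*s^6 + 3024*s^5 + 5040*s^4 + 5040*s^3 + 3024*s^2 + 1020*s + 156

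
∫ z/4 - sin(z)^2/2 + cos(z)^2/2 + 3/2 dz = z^2/8 + 3*z/2 + sin(2*z)/4 + C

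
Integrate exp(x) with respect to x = exp(x) + C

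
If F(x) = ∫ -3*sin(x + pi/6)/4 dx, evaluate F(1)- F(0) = -3*sqrt(3)/8 + 3*cos(pi/6 + 1)/4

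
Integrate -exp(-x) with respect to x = exp(-x) + C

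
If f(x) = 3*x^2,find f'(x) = 6*x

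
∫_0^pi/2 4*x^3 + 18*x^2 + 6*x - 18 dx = -9 + (-3*pi/2 - pi^2/4 + 3)^2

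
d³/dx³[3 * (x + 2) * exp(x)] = 3*x*exp(x) + 15*exp(x)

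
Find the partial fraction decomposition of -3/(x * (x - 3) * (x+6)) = -1/(18*(x + 6)) - 1/(9*(x - 3)) + 1/(6*x)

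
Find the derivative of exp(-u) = -exp(-u)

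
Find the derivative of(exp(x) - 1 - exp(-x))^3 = (3*exp(6*x) - 6*exp(5*x) + 6*exp(x) + 3)*exp(-3*x)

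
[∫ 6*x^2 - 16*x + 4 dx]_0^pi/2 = pi*(-2 + (-2 + pi/2)^2)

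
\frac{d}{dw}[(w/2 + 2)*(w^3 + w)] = 2*w^3 + 6*w^2 + w + 2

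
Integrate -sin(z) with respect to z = cos(z) + C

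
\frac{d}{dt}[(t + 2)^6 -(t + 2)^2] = 6*t^5 + 60*t^4 + 240*t^3 + 480*t^2 + 478*t + 188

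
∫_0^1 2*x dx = 1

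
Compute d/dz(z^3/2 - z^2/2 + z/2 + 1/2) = 3*z^2/2 - z + 1/2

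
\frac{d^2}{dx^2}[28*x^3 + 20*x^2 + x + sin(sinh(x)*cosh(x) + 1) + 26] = 168*x - (cosh(2*x) - 1)^2*sin(sinh(x)*cosh(x) + 1) - 2*sin(sinh(x)*cosh(x) + 1)*cosh(2*x) + sin(sinh(x)*cosh(x) + 1) + 2*cos(sinh(x)*cosh(x) + 1)*sinh(2*x) + 40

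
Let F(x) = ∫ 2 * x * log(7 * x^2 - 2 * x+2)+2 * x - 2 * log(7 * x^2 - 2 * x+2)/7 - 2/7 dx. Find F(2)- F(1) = -log(7) + 26*log(26)/7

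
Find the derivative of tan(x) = cos(x)^(-2)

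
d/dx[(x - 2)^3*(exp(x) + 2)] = x^3*exp(x) - 3*x^2*exp(x) + 6*x^2 - 24*x + 4*exp(x) + 24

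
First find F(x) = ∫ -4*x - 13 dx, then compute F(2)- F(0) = -34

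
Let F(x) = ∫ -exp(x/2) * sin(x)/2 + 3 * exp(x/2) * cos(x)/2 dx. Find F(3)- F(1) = sqrt(2)*(E*sin(pi/4 + 3) - sin(pi/4 + 1))*exp(1/2)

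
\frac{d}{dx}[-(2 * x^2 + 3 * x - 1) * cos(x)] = 2*x^2*sin(x) + 3*x*sin(x) - 4*x*cos(x) - sin(x) - 3*cos(x)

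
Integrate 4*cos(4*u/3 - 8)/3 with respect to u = sin(4*u/3 - 8) + C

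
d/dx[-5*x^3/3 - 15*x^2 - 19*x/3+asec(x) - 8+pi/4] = (-15*x^4*sqrt(1 - 1/x^2) - 90*x^3*sqrt(1 - 1/x^2) - 19*x^2*sqrt(1 - 1/x^2) + 3)/(3*x^2*sqrt(1 - 1/x^2))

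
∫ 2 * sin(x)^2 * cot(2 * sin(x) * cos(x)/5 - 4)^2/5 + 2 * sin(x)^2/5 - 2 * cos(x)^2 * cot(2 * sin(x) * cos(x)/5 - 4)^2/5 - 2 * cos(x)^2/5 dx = cot(sin(2*x)/5 - 4) + C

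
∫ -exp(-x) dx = exp(-x) + C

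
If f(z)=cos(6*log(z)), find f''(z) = 6*(sin(6*log(z)) - 6*cos(6*log(z)))/z^2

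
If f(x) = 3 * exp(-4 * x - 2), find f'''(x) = -192*exp(-4*x - 2)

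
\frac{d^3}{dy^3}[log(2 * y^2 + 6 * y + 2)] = (4*y^3 + 18*y^2 + 42*y + 36)/(y^6 + 9*y^5 + 30*y^4 + 45*y^3 + 30*y^2 + 9*y + 1)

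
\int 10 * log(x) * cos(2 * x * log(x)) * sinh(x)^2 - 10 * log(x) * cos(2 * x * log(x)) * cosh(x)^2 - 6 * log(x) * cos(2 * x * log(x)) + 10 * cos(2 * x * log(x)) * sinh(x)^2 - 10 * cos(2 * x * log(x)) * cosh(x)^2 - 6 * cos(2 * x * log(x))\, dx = -8*sin(2*x*log(x)) + C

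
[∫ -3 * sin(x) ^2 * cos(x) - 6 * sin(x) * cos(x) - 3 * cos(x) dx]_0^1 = 1 - (sin(1) + 1)^3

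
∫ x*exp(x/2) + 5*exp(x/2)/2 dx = (2*x + 1)*exp(x/2) + C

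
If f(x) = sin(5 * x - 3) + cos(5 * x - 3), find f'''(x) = -125*sqrt(2)*cos(5*x - 3 + pi/4)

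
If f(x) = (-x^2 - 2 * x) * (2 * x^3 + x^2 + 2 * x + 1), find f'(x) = -10*x^4 - 20*x^3 - 12*x^2 - 10*x - 2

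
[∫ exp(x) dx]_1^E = -E + exp(E)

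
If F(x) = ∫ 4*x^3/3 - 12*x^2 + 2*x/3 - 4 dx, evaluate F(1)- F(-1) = -16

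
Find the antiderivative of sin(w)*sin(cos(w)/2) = 2*cos(cos(w)/2) + C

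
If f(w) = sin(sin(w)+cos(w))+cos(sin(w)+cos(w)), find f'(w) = 2*cos(w + pi/4)*cos(sqrt(2)*sin(w + pi/4) + pi/4)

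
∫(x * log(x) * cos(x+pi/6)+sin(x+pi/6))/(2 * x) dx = log(x)*sin(x + pi/6)/2 + C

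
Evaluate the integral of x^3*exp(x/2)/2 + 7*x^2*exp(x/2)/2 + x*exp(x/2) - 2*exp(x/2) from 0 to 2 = 8*E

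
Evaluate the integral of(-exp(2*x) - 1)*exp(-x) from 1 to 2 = -exp(2) - exp(-1) + exp(-2) + E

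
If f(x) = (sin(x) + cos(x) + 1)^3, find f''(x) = -6*(3*sqrt(2)*sin(x)*cos(x + pi/4) + 4*cos(x) + 3)*sin(x)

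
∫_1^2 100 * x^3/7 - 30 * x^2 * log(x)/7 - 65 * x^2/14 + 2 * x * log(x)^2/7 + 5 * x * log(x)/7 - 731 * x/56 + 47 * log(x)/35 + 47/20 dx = -1601/560 + 2*log(2)/5 + (-29/2 + 2*log(2))^2/7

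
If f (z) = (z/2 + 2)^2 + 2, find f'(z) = z/2 + 2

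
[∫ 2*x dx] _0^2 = 4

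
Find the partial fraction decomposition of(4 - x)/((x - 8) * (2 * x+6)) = -7/(22*(x + 3)) - 2/(11*(x - 8))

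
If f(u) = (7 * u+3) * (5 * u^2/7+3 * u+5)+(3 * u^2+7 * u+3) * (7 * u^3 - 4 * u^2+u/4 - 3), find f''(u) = 420*u^3 + 444*u^2 - 15*u/2 + 109/14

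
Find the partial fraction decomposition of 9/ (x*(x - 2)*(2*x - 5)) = 36/(5*(2*x - 5)) - 9/(2*(x - 2)) + 9/(10*x)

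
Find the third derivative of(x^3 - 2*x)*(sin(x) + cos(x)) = sqrt(2)*(-x^3*cos(x + pi/4) - 9*x^2*sin(x + pi/4) + 20*x*cos(x + pi/4) + 12*sin(x + pi/4))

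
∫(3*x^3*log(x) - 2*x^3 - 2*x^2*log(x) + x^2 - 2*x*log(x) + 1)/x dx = (log(x) - 1)*(x^3 - x^2 - 2*x + 1) + C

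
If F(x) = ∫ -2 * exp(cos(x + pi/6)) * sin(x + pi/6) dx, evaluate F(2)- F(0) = -2*exp(sqrt(3)/2) + 2*exp(cos(pi/6 + 2))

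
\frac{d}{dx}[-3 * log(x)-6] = -3/x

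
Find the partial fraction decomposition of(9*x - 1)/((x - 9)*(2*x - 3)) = -5/(3*(2*x - 3)) + 16/(3*(x - 9))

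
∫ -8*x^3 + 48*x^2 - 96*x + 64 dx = -2*x^4 + 16*x^3 - 48*x^2 + 64*x + C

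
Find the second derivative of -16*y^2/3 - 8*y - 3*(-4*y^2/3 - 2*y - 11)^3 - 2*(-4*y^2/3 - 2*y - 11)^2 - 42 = 640*y^4/3 + 640*y^3 + 7936*y^2/3 + 3248*y + 3552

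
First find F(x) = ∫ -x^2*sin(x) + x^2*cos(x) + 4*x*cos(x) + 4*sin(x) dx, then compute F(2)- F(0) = 6*cos(2) + 2 + 6*sin(2)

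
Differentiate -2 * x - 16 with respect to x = -2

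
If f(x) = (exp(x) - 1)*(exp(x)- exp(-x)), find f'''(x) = (8*exp(3*x) - exp(2*x) - 1)*exp(-x)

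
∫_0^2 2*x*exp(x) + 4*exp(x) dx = -2 + 6*exp(2)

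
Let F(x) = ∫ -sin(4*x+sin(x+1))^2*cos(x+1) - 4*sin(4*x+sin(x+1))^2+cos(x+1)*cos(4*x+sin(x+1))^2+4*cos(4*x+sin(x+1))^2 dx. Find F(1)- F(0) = -sin(2*sin(1))/2 + sin(2*(sin(2) + 4))/2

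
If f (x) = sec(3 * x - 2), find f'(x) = 3*tan(3*x - 2)*sec(3*x - 2)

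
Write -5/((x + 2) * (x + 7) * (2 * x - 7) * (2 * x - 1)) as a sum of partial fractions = 2/(45*(2*x - 1)) - 10/(693*(2*x - 7)) + 1/(315*(x + 7)) - 1/(55*(x + 2))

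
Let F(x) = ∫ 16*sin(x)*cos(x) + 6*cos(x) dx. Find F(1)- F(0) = 6*sin(1) + 8*sin(1)^2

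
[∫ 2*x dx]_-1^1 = 0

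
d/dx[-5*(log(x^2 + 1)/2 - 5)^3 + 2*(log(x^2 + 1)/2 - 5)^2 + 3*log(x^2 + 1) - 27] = (-15*x*log(x^2 + 1)^2 + 308*x*log(x^2 + 1) - 1556*x)/(4*x^2 + 4)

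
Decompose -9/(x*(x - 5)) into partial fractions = -9/(5*(x - 5)) + 9/(5*x)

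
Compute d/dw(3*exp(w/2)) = 3*exp(w/2)/2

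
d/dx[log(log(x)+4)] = 1/(x*log(x) + 4*x)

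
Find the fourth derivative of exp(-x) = exp(-x)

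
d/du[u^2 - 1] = 2*u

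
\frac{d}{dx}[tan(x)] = cos(x)^(-2)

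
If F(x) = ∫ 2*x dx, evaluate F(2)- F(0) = 4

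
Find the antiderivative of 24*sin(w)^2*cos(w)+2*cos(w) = 8*sin(w)^3 + 2*sin(w) + C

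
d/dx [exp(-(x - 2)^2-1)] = (4 - 2*x)*exp(-x^2 + 4*x - 5)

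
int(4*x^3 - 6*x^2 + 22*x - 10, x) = x^4 - 2*x^3 + 11*x^2 - 10*x + C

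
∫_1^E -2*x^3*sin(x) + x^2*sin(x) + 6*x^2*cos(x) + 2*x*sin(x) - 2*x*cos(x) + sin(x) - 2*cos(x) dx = (-exp(2) - 2*E - 1 + 2*exp(3))*cos(E) + 2*cos(1)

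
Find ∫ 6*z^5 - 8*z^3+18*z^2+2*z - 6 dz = z^6 - 2*z^4 + 6*z^3 + z^2 - 6*z + C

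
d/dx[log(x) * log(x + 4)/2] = (x*log(x) + x*log(x + 4) + 4*log(x + 4))/(2*x^2 + 8*x)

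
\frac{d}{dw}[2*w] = 2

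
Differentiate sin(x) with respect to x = cos(x)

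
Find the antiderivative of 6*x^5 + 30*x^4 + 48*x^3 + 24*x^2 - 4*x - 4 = x^6 + 6*x^5 + 12*x^4 + 8*x^3 - 2*x^2 - 4*x + C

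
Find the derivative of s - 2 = 1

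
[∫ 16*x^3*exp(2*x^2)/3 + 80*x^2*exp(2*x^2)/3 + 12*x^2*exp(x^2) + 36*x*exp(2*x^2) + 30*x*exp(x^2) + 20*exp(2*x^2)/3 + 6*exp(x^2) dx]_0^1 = -70/3 + 21*E + 49*exp(2)/3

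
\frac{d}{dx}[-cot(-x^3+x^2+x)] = (-3*x^2 + 2*x + 1)/sin(x*(-x^2 + x + 1))^2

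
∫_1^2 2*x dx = 3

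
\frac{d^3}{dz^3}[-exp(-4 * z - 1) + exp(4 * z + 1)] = (64*exp(8*z + 2) + 64)*exp(-4*z - 1)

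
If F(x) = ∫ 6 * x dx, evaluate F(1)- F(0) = 3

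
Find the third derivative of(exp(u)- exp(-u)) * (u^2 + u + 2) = (u^2*exp(2*u) + u^2 + 7*u*exp(2*u) - 5*u + 11*exp(2*u) + 5)*exp(-u)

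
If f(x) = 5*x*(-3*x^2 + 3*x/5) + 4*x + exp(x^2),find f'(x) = -45*x^2 + 2*x*exp(x^2) + 6*x + 4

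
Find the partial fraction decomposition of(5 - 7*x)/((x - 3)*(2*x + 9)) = -73/(15*(2*x + 9)) - 16/(15*(x - 3))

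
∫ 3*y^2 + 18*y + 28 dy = y^3 + 9*y^2 + 28*y + C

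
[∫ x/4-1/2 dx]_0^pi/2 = -pi/4 + pi^2/32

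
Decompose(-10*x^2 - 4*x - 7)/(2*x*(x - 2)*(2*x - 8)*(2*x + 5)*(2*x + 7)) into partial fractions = -1/(10*(2*x + 7)) + 119/(1170*(2*x + 5)) + 5/(144*(x - 2)) - 61/(2080*(x - 4)) - 1/(160*x)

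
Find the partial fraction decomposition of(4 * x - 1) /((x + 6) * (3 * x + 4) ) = -19/(14*(3*x + 4)) + 25/(14*(x + 6))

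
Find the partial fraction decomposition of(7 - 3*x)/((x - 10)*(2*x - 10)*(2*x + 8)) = 19/(504*(x + 4)) + 2/(45*(x - 5)) - 23/(280*(x - 10))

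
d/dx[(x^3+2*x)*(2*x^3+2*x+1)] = 12*x^5 + 24*x^3 + 3*x^2 + 8*x + 2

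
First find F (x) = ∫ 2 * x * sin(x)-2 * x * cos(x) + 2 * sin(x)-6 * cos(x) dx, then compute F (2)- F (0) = -8*sin(2) - 8*cos(2) + 4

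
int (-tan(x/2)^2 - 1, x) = -2*tan(x/2) + C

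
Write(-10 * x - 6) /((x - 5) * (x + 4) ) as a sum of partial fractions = -34/(9*(x + 4)) - 56/(9*(x - 5))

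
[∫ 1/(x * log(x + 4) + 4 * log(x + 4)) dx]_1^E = -log(log(5)) + log(log(E + 4))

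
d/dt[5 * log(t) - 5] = 5/t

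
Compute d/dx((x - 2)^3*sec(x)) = (x - 2)^2*(x*sin(x)/cos(x) - 2*sin(x)/cos(x) + 3)/cos(x)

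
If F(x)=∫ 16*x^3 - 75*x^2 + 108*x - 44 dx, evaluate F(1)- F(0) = -11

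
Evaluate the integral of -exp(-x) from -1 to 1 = -E + exp(-1)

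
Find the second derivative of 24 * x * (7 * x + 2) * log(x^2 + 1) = (336*x^4*log(x^2 + 1) + 1008*x^4 + 96*x^3 + 672*x^2*log(x^2 + 1) + 1680*x^2 + 288*x + 336*log(x^2 + 1))/(x^4 + 2*x^2 + 1)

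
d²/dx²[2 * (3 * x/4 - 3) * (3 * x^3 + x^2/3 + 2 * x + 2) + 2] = 54*x^2 - 105*x + 2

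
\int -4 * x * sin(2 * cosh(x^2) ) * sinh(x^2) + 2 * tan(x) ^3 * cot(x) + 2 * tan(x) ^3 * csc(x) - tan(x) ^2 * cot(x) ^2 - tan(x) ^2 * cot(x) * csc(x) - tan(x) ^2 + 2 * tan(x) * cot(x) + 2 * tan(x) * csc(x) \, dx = (cot(x) + csc(x))*tan(x)^2 + cos(2*cosh(x^2)) + C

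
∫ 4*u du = 2*u^2 + C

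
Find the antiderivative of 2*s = s^2 + C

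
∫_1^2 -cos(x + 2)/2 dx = sin(3)/2 - sin(4)/2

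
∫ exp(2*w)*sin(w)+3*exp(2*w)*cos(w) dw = sqrt(2)*exp(2*w)*sin(w + pi/4) + C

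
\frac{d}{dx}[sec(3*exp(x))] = 3*exp(x)*tan(3*exp(x))*sec(3*exp(x))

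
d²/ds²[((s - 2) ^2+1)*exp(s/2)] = s^2*exp(s/2)/4 + s*exp(s/2) - 3*exp(s/2)/4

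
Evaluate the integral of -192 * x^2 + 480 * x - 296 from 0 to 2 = -144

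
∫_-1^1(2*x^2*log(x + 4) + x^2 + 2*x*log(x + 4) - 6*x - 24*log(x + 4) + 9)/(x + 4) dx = -16*log(3) + 4*log(5)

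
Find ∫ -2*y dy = -y^2 + C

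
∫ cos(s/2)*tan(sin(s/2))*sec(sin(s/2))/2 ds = sec(sin(s/2)) + C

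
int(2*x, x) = x^2 + C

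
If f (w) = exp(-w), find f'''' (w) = exp(-w)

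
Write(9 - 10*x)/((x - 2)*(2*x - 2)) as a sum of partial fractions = 1/(2*(x - 1)) - 11/(2*(x - 2))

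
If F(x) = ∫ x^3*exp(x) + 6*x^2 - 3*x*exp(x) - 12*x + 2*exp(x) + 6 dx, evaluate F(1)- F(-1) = 8*exp(-1) + 16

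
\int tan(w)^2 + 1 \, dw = tan(w) + C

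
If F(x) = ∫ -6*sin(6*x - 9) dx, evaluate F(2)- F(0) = cos(3) - cos(9)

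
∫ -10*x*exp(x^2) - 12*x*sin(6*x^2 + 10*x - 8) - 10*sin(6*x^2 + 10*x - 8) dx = -5*exp(x^2) + cos(6*x^2 + 10*x - 8) + C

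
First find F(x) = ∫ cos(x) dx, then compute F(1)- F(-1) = 2*sin(1)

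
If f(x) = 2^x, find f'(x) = 2^x*log(2)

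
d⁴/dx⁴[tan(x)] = 24*tan(x)^5 + 40*tan(x)^3 + 16*tan(x)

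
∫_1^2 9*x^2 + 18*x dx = 48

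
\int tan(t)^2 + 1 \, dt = tan(t) + C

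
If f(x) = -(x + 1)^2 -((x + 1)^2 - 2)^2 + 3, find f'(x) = -4*x^3 - 12*x^2 - 6*x + 2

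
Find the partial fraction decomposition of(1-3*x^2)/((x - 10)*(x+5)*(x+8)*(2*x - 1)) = -2/(3553*(2*x - 1)) + 191/(918*(x + 8)) - 74/(495*(x + 5)) - 299/(5130*(x - 10))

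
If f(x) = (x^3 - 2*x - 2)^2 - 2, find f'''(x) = 120*x^3 - 96*x - 24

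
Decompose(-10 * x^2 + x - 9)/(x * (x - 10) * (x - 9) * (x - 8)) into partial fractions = -641/(16*(x - 8)) + 90/(x - 9) - 999/(20*(x - 10)) + 1/(80*x)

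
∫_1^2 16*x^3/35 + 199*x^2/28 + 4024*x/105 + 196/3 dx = 8467/60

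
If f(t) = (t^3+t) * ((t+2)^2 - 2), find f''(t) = 20*t^3 + 48*t^2 + 18*t + 8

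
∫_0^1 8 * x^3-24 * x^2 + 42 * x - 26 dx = -11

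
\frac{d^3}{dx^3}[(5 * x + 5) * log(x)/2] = (10 - 5*x)/(2*x^3)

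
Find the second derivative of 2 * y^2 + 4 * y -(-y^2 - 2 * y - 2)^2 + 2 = -12*y^2 - 24*y - 12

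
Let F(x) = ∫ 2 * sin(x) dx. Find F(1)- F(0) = 2 - 2*cos(1)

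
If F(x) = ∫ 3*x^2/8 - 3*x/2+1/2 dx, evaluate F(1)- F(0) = -1/8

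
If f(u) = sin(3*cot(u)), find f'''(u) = 54*sin(3*cot(u))*cot(u)^5 + 108*sin(3*cot(u))*cot(u)^3 + 54*sin(3*cot(u))*cot(u) + 27*cos(3*cot(u))*cot(u)^6 + 63*cos(3*cot(u))*cot(u)^4 + 57*cos(3*cot(u))*cot(u)^2 + 21*cos(3*cot(u))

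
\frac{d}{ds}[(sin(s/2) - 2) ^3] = -3*sin(s) + 51*cos(s/2)/8 - 3*cos(3*s/2)/8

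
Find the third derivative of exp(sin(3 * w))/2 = -27*(sin(3*w) + 3)*exp(sin(3*w))*sin(3*w)*cos(3*w)/2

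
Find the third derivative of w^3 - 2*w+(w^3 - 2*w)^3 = 504*w^6 - 1260*w^4 + 720*w^2 - 42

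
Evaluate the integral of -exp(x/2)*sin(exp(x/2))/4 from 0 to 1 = -cos(1)/2 + cos(exp(1/2))/2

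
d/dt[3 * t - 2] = 3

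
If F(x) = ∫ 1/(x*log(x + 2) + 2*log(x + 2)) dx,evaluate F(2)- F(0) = log(2)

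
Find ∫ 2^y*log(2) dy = 2^y + C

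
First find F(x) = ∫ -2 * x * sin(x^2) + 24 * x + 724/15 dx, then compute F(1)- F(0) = cos(1) + 889/15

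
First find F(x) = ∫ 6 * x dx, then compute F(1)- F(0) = 3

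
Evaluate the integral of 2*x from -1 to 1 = 0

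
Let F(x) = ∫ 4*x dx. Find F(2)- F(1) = 6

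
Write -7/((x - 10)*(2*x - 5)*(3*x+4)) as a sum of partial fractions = -63/(782*(3*x + 4)) + 28/(345*(2*x - 5)) - 7/(510*(x - 10))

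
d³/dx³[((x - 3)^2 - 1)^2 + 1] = 24*x - 72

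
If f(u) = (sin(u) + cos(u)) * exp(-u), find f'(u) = -2*exp(-u)*sin(u)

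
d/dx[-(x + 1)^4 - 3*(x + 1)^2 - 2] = -4*x^3 - 12*x^2 - 18*x - 10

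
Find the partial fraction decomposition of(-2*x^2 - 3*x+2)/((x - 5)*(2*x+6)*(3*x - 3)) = -7/(192*(x + 3)) + 1/(32*(x - 1)) - 21/(64*(x - 5))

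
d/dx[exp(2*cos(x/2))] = -exp(2*cos(x/2))*sin(x/2)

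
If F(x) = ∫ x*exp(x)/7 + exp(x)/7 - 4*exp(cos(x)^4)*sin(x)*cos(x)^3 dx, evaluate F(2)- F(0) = -E + exp(cos(2)^4) + 2*exp(2)/7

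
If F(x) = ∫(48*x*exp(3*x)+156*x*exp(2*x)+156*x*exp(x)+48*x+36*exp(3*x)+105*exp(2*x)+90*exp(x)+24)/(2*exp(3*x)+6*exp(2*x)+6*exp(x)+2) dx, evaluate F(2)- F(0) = -603/16 - 3*exp(2)/(1 + exp(2)) + 3*(exp(2)/(1 + exp(2)) + 12)^2/4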